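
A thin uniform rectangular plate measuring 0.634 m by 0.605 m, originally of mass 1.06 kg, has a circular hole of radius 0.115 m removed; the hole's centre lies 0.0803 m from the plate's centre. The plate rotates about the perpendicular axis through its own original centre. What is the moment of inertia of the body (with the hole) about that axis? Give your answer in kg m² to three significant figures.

0.0663

Unpierced body about its centre: I₀ = (1/12)M(a²+b²) = (1/12)(1.06)[(0.634)² + (0.605)²] = 0.067838 kg m².
The removed disk has mass m = M·πr²/(ab) = (1.06)·π(0.115)²/(0.634·0.605) = 0.11482 kg (same uniform areal density).
Its moment of inertia about the rotation axis (parallel-axis theorem): I_hole = (1/2)mr² + md² = (1/2)(0.11482)(0.115)² + (0.11482)(0.0803)² = 0.0014996 kg m².
Treating the hole as negative mass, I = I₀ − I_hole = 0.067838 − 0.0014996 = 0.066339 kg m².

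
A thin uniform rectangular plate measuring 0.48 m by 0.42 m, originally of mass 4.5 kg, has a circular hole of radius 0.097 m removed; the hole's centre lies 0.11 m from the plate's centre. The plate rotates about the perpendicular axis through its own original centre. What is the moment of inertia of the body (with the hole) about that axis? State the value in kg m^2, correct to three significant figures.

Unpierced body about its centre: I₀ = (1/12)M(a²+b²) = (1/12)(4.5)[(0.48)² + (0.42)²] = 0.15255 kg m^2.
The removed disk has mass m = M·πr²/(ab) = (4.5)·π(0.097)²/(0.48·0.42) = 0.6598 kg (same uniform areal density).
Its moment of inertia about the rotation axis (parallel-axis theorem): I_hole = (1/2)mr² + md² = (1/2)(0.6598)(0.097)² + (0.6598)(0.11)² = 0.011088 kg m^2.
Treating the hole as negative mass, I = I₀ − I_hole = 0.15255 − 0.011088 = 0.14146 kg m^2.

0.141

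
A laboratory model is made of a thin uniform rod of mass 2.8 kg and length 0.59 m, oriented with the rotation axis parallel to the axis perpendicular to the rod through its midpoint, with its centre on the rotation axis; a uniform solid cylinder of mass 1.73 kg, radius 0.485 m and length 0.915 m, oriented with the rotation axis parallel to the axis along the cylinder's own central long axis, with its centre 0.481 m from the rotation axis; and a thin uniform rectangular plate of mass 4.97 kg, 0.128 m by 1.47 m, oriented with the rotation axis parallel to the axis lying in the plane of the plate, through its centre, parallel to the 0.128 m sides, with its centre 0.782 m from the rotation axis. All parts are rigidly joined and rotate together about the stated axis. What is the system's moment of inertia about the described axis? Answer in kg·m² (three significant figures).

Thin rod: I_cm = (1/12)ML² = (1/12)(2.8)(0.59)² = 0.081223 kg·m²; axis through the centre, so I = 0.081223 kg·m².
Solid cylinder: I_cm = (1/2)MR² = (1/2)(1.73)(0.485)² = 0.20347 kg·m²; centre at d = 0.481 m, so the parallel axis theorem gives I = 0.20347 + (1.73)(0.481)² = 0.60372 kg·m².
Rectangular plate: I_cm = (1/12)Mb² = (1/12)(4.97)(1.47)² = 0.89497 kg·m²; centre at d = 0.782 m, so the parallel axis theorem gives I = 0.89497 + (4.97)(0.782)² = 3.9342 kg·m².
Total I = 0.081223 + 0.60372 + 3.9342 = 4.6192 kg·m².

4.62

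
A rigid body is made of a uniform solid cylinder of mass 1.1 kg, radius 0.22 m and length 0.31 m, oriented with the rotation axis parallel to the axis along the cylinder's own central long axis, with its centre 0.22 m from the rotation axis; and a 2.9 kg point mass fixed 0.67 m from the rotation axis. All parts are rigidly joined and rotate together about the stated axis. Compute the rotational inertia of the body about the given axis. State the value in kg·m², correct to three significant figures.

Solid cylinder: I_cm = (1/2)MR² = (1/2)(1.1)(0.22)² = 0.02662 kg·m²; centre at d = 0.22 m, so the parallel axis theorem gives I = 0.02662 + (1.1)(0.22)² = 0.07986 kg·m².
Point mass: I_cm = 0; centre at d = 0.67 m, so the parallel axis theorem gives I = 0 + (2.9)(0.67)² = 1.3018 kg·m².
Total I = 0.07986 + 1.3018 = 1.3817 kg·m².

1.38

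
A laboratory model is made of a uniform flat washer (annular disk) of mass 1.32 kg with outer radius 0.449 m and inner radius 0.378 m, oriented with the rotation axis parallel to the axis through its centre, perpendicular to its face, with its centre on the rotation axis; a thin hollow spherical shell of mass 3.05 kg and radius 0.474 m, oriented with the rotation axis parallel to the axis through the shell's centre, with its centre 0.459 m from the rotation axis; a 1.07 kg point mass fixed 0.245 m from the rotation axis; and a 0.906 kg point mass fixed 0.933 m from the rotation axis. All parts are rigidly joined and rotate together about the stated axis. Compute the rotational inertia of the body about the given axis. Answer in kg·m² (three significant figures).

2.18

Annular disk: I_cm = (1/2)M(R²+r²) = (1/2)(1.32)[(0.449)² + (0.378)²] = 0.22736 kg·m²; axis through the centre, so I = 0.22736 kg·m².
Spherical shell: I_cm = (2/3)MR² = (2/3)(3.05)(0.474)² = 0.45684 kg·m²; centre at d = 0.459 m, so the parallel axis theorem gives I = 0.45684 + (3.05)(0.459)² = 1.0994 kg·m².
Point mass: I_cm = 0; centre at d = 0.245 m, so the parallel axis theorem gives I = 0 + (1.07)(0.245)² = 0.064227 kg·m².
Point mass: I_cm = 0; centre at d = 0.933 m, so the parallel axis theorem gives I = 0 + (0.906)(0.933)² = 0.78866 kg·m².
Total I = 0.22736 + 1.0994 + 0.064227 + 0.78866 = 2.1797 kg·m².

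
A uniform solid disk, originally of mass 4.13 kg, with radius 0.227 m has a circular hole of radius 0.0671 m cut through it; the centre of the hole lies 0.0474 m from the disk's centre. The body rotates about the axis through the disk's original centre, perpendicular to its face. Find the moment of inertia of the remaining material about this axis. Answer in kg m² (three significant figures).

Unpierced body about its centre: I₀ = (1/2)MR² = (1/2)(4.13)(0.227)² = 0.10641 kg m².
The removed disk has mass m = M·(r/R)² = (4.13)(0.0671/0.227)² = 0.36086 kg (same uniform areal density).
Its moment of inertia about the rotation axis (parallel-axis theorem): I_hole = (1/2)mr² + md² = (1/2)(0.36086)(0.0671)² + (0.36086)(0.0474)² = 0.0016232 kg m².
Treating the hole as negative mass, I = I₀ − I_hole = 0.10641 − 0.0016232 = 0.10478 kg m².

0.105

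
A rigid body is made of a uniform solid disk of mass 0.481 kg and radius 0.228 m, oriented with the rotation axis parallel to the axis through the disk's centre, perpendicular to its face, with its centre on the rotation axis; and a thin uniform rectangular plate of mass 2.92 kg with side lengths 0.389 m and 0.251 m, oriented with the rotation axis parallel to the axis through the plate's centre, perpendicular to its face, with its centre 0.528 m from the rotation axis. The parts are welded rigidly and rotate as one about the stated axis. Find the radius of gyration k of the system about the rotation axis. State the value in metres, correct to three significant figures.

0.508

Solid disk: I_cm = (1/2)MR² = (1/2)(0.481)(0.228)² = 0.012502 kg·m²; axis through the centre, so I = 0.012502 kg·m².
Rectangular plate: I_cm = (1/12)M(a²+b²) = (1/12)(2.92)[(0.389)² + (0.251)²] = 0.052152 kg·m²; centre at d = 0.528 m, so the parallel axis theorem gives I = 0.052152 + (2.92)(0.528)² = 0.8662 kg·m².
Total I = 0.8787 kg·m²; total mass M = 3.401 kg.
k = √(I/M) = √(0.8787/3.401) = 0.5083 m.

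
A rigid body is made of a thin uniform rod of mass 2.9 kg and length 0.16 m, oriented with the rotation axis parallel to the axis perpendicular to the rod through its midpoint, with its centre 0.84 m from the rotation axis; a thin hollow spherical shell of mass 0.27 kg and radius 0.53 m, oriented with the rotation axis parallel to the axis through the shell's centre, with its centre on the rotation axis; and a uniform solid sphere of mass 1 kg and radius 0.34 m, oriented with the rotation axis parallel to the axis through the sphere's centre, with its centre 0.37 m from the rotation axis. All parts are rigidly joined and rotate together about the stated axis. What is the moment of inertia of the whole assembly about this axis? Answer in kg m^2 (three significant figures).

2.29

Thin rod: I_cm = (1/12)ML² = (1/12)(2.9)(0.16)² = 0.0061867 kg m^2; centre at d = 0.84 m, so I = I_cm + Md² gives I = 0.0061867 + (2.9)(0.84)² = 2.0524 kg m^2.
Spherical shell: I_cm = (2/3)MR² = (2/3)(0.27)(0.53)² = 0.050562 kg m^2; axis through the centre, so I = 0.050562 kg m^2.
Solid sphere: I_cm = (2/5)MR² = (2/5)(1)(0.34)² = 0.04624 kg m^2; centre at d = 0.37 m, so I = I_cm + Md² gives I = 0.04624 + (1)(0.37)² = 0.18314 kg m^2.
Total I = 2.0524 + 0.050562 + 0.18314 = 2.2861 kg m^2.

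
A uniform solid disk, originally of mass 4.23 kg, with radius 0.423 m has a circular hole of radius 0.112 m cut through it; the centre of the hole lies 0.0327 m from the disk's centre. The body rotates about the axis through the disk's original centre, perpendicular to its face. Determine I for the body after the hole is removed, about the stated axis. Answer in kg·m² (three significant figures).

Unpierced body about its centre: I₀ = (1/2)MR² = (1/2)(4.23)(0.423)² = 0.37843 kg·m².
The removed disk has mass m = M·(r/R)² = (4.23)(0.112/0.423)² = 0.29655 kg (same uniform areal density).
Its moment of inertia about the rotation axis (parallel-axis theorem): I_hole = (1/2)mr² + md² = (1/2)(0.29655)(0.112)² + (0.29655)(0.0327)² = 0.002177 kg·m².
Treating the hole as negative mass, I = I₀ − I_hole = 0.37843 − 0.002177 = 0.37626 kg·m².

0.376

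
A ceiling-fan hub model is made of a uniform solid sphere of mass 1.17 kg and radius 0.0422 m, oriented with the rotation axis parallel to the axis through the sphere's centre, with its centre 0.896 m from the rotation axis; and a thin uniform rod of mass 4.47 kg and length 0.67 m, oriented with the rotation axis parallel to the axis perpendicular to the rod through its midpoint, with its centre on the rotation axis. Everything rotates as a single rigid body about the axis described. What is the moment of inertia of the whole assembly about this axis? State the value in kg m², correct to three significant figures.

1.11

Solid sphere: I_cm = (2/5)MR² = (2/5)(1.17)(0.0422)² = 0.00083343 kg m²; centre at d = 0.896 m, so the parallel axis theorem gives I = 0.00083343 + (1.17)(0.896)² = 0.94013 kg m².
Thin rod: I_cm = (1/12)ML² = (1/12)(4.47)(0.67)² = 0.16722 kg m²; axis through the centre, so I = 0.16722 kg m².
Total I = 0.94013 + 0.16722 = 1.1073 kg m².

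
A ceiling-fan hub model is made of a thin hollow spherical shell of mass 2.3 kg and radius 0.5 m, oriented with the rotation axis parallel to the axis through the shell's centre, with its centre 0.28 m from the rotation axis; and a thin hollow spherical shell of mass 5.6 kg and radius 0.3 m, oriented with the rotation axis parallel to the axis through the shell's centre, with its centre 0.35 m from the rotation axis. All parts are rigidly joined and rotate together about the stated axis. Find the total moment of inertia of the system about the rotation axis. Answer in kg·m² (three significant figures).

Spherical shell: I_cm = (2/3)MR² = (2/3)(2.3)(0.5)² = 0.38333 kg·m²; centre at d = 0.28 m, so I = I_cm + Md² gives I = 0.38333 + (2.3)(0.28)² = 0.56365 kg·m².
Spherical shell: I_cm = (2/3)MR² = (2/3)(5.6)(0.3)² = 0.336 kg·m²; centre at d = 0.35 m, so I = I_cm + Md² gives I = 0.336 + (5.6)(0.35)² = 1.022 kg·m².
Total I = 0.56365 + 1.022 = 1.5857 kg·m².

1.59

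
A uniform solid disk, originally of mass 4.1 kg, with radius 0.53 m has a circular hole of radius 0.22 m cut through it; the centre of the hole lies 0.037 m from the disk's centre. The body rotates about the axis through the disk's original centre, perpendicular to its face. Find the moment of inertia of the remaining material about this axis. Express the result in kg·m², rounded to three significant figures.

0.558

Unpierced body about its centre: I₀ = (1/2)MR² = (1/2)(4.1)(0.53)² = 0.57585 kg·m².
The removed disk has mass m = M·(r/R)² = (4.1)(0.22/0.53)² = 0.70644 kg (same uniform areal density).
Its moment of inertia about the rotation axis (parallel-axis theorem): I_hole = (1/2)mr² + md² = (1/2)(0.70644)(0.22)² + (0.70644)(0.037)² = 0.018063 kg·m².
Treating the hole as negative mass, I = I₀ − I_hole = 0.57585 − 0.018063 = 0.55778 kg·m².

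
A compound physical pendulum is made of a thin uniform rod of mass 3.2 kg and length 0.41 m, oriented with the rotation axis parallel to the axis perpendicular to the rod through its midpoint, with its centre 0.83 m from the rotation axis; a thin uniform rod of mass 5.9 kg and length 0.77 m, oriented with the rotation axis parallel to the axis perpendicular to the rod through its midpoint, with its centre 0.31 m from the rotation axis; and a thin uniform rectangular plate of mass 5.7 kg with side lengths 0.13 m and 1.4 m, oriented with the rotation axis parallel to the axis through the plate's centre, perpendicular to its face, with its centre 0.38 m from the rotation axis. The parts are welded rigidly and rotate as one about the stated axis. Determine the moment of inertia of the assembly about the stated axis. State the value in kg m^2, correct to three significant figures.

4.87

Thin rod: I_cm = (1/12)ML² = (1/12)(3.2)(0.41)² = 0.044827 kg m^2; centre at d = 0.83 m, so I = I_cm + Md² gives I = 0.044827 + (3.2)(0.83)² = 2.2493 kg m^2.
Thin rod: I_cm = (1/12)ML² = (1/12)(5.9)(0.77)² = 0.29151 kg m^2; centre at d = 0.31 m, so I = I_cm + Md² gives I = 0.29151 + (5.9)(0.31)² = 0.8585 kg m^2.
Rectangular plate: I_cm = (1/12)M(a²+b²) = (1/12)(5.7)[(0.13)² + (1.4)²] = 0.93903 kg m^2; centre at d = 0.38 m, so I = I_cm + Md² gives I = 0.93903 + (5.7)(0.38)² = 1.7621 kg m^2.
Total I = 2.2493 + 0.8585 + 1.7621 = 4.8699 kg m^2.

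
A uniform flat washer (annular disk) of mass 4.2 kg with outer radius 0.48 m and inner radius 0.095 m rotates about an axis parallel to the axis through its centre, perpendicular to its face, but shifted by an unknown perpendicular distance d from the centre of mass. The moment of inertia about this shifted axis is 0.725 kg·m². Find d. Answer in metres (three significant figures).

0.230

About the centre-of-mass axis, I_cm = (1/2)M(R²+r²) = (1/2)(4.2)[(0.48)² + (0.095)²] = 0.50279 kg·m².
Parallel axis theorem: I = I_cm + Md², so Md² = 0.725 − 0.50279 = 0.22221 kg·m².
d = √(0.22221 / 4.2) = 0.23001 m.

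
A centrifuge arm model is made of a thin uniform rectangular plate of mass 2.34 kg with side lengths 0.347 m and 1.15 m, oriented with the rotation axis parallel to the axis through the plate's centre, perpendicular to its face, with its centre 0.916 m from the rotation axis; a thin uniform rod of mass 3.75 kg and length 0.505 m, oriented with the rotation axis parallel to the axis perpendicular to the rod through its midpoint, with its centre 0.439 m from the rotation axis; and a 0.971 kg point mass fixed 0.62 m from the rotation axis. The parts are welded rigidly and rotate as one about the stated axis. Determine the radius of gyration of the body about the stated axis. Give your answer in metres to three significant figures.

Rectangular plate: I_cm = (1/12)M(a²+b²) = (1/12)(2.34)[(0.347)² + (1.15)²] = 0.28137 kg m²; centre at d = 0.916 m, so the parallel axis theorem gives I = 0.28137 + (2.34)(0.916)² = 2.2448 kg m².
Thin rod: I_cm = (1/12)ML² = (1/12)(3.75)(0.505)² = 0.079695 kg m²; centre at d = 0.439 m, so the parallel axis theorem gives I = 0.079695 + (3.75)(0.439)² = 0.8024 kg m².
Point mass: I_cm = 0; centre at d = 0.62 m, so the parallel axis theorem gives I = 0 + (0.971)(0.62)² = 0.37325 kg m².
Total I = 3.4204 kg m²; total mass M = 7.061 kg.
k = √(I/M) = √(3.4204/7.061) = 0.69599 m.

0.696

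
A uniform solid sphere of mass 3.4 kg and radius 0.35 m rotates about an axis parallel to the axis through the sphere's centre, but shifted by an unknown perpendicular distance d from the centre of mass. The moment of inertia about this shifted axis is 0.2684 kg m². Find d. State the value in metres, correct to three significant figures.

0.173

About the centre-of-mass axis, I_cm = (2/5)MR² = (2/5)(3.4)(0.35)² = 0.1666 kg m².
Parallel axis theorem: I = I_cm + Md², so Md² = 0.2684 − 0.1666 = 0.1018 kg m².
d = √(0.1018 / 3.4) = 0.17304 m.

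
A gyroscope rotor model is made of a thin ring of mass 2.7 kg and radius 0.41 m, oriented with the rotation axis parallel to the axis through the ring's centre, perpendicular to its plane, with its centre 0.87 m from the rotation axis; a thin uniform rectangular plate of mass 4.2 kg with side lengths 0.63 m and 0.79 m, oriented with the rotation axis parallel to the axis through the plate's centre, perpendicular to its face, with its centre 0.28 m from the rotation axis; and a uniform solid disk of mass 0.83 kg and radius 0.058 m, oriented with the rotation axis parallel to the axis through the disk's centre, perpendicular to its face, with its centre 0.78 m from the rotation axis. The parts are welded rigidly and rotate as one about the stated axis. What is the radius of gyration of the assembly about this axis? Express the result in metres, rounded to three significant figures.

0.691

Thin ring: I_cm = MR² = (2.7)(0.41)² = 0.45387 kg m²; centre at d = 0.87 m, so the parallel axis theorem gives I = 0.45387 + (2.7)(0.87)² = 2.4975 kg m².
Rectangular plate: I_cm = (1/12)M(a²+b²) = (1/12)(4.2)[(0.63)² + (0.79)²] = 0.35735 kg m²; centre at d = 0.28 m, so the parallel axis theorem gives I = 0.35735 + (4.2)(0.28)² = 0.68663 kg m².
Solid disk: I_cm = (1/2)MR² = (1/2)(0.83)(0.058)² = 0.0013961 kg m²; centre at d = 0.78 m, so the parallel axis theorem gives I = 0.0013961 + (0.83)(0.78)² = 0.50637 kg m².
Total I = 3.6905 kg m²; total mass M = 7.73 kg.
k = √(I/M) = √(3.6905/7.73) = 0.69096 m.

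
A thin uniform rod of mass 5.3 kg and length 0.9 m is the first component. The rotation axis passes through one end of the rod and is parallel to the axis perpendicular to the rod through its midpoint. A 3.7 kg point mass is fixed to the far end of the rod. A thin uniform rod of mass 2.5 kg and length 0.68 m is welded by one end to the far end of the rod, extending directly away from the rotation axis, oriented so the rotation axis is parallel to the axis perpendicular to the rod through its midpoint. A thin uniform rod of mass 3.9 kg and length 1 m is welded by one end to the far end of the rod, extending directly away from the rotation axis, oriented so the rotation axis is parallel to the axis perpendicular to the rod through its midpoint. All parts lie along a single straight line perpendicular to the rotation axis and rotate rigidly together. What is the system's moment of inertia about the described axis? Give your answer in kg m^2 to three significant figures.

25.6

Thin rod: I_cm = (1/12)ML² = (1/12)(5.3)(0.9)² = 0.35775 kg m^2; centre at d = 0.45 m, so I = I_cm + Md² gives I = 0.35775 + (5.3)(0.45)² = 1.431 kg m^2.
Point mass: I_cm = 0; centre at d = 0.45 + 0.45 = 0.9 m, so I = I_cm + Md² gives I = 0 + (3.7)(0.9)² = 2.997 kg m^2.
Thin rod: I_cm = (1/12)ML² = (1/12)(2.5)(0.68)² = 0.096333 kg m^2; centre at d = 0.45 + 0.45 + 0.34 = 1.24 m, so I = I_cm + Md² gives I = 0.096333 + (2.5)(1.24)² = 3.9403 kg m^2.
Thin rod: I_cm = (1/12)ML² = (1/12)(3.9)(1)² = 0.325 kg m^2; centre at d = 0.45 + 0.45 + 0.34 + 0.34 + 0.5 = 2.08 m, so I = I_cm + Md² gives I = 0.325 + (3.9)(2.08)² = 17.198 kg m^2.
Total I = 1.431 + 2.997 + 3.9403 + 17.198 = 25.566 kg m^2.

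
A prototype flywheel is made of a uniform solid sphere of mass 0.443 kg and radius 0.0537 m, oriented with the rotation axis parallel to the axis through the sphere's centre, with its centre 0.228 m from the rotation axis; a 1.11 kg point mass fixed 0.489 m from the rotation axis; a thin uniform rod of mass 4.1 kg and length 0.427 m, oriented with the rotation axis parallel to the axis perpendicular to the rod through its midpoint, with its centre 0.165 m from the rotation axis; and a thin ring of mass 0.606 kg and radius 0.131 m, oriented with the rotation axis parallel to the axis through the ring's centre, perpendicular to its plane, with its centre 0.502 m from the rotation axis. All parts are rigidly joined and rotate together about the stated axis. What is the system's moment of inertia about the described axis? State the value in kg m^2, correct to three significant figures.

0.626

Solid sphere: I_cm = (2/5)MR² = (2/5)(0.443)(0.0537)² = 0.00051099 kg m^2; centre at d = 0.228 m, so I = I_cm + Md² gives I = 0.00051099 + (0.443)(0.228)² = 0.02354 kg m^2.
Point mass: I_cm = 0; centre at d = 0.489 m, so I = I_cm + Md² gives I = 0 + (1.11)(0.489)² = 0.26542 kg m^2.
Thin rod: I_cm = (1/12)ML² = (1/12)(4.1)(0.427)² = 0.062296 kg m^2; centre at d = 0.165 m, so I = I_cm + Md² gives I = 0.062296 + (4.1)(0.165)² = 0.17392 kg m^2.
Thin ring: I_cm = MR² = (0.606)(0.131)² = 0.0104 kg m^2; centre at d = 0.502 m, so I = I_cm + Md² gives I = 0.0104 + (0.606)(0.502)² = 0.16311 kg m^2.
Total I = 0.02354 + 0.26542 + 0.17392 + 0.16311 = 0.626 kg m^2.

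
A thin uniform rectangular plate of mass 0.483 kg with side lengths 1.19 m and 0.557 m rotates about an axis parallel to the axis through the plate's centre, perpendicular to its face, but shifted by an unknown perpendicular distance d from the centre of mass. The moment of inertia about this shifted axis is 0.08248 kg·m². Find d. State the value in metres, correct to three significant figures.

About the centre-of-mass axis, I_cm = (1/12)M(a²+b²) = (1/12)(0.483)[(1.19)² + (0.557)²] = 0.069486 kg·m².
Parallel axis theorem: I = I_cm + Md², so Md² = 0.08248 − 0.069486 = 0.012994 kg·m².
d = √(0.012994 / 0.483) = 0.16402 m.

0.164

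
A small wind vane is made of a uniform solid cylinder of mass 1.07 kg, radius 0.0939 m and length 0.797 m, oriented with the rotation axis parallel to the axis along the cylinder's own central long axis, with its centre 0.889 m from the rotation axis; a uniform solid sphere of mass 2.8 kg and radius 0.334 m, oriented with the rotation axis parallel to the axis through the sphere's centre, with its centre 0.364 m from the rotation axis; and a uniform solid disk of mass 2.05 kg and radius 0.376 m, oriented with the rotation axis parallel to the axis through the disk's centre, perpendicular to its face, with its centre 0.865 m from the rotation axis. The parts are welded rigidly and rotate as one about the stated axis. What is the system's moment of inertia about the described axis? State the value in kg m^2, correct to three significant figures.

3.03

Solid cylinder: I_cm = (1/2)MR² = (1/2)(1.07)(0.0939)² = 0.0047172 kg m^2; centre at d = 0.889 m, so the parallel axis theorem gives I = 0.0047172 + (1.07)(0.889)² = 0.85036 kg m^2.
Solid sphere: I_cm = (2/5)MR² = (2/5)(2.8)(0.334)² = 0.12494 kg m^2; centre at d = 0.364 m, so the parallel axis theorem gives I = 0.12494 + (2.8)(0.364)² = 0.49593 kg m^2.
Solid disk: I_cm = (1/2)MR² = (1/2)(2.05)(0.376)² = 0.14491 kg m^2; centre at d = 0.865 m, so the parallel axis theorem gives I = 0.14491 + (2.05)(0.865)² = 1.6788 kg m^2.
Total I = 0.85036 + 0.49593 + 1.6788 = 3.0251 kg m^2.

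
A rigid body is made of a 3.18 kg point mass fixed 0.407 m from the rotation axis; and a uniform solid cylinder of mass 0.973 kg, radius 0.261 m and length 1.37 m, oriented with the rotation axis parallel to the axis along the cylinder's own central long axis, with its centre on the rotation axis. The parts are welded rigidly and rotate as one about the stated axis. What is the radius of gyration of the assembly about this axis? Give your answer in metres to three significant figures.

Point mass: I_cm = 0; centre at d = 0.407 m, so the parallel axis theorem gives I = 0 + (3.18)(0.407)² = 0.52676 kg m^2.
Solid cylinder: I_cm = (1/2)MR² = (1/2)(0.973)(0.261)² = 0.033141 kg m^2; axis through the centre, so I = 0.033141 kg m^2.
Total I = 0.5599 kg m^2; total mass M = 4.153 kg.
k = √(I/M) = √(0.5599/4.153) = 0.36718 m.

0.367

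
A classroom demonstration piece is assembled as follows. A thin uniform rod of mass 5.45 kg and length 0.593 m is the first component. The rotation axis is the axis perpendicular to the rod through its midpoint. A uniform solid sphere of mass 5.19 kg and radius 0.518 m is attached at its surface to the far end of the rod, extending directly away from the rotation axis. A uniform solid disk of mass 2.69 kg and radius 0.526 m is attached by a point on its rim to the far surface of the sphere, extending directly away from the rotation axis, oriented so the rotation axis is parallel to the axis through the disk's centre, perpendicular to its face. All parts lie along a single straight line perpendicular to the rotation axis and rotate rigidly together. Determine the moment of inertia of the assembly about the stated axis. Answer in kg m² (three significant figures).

13.8

Thin rod: I_cm = (1/12)ML² = (1/12)(5.45)(0.593)² = 0.15971 kg m²; axis through the centre, so I = 0.15971 kg m².
Solid sphere: I_cm = (2/5)MR² = (2/5)(5.19)(0.518)² = 0.55704 kg m²; centre at d = 0.2965 + 0.518 = 0.8145 m, so the parallel axis theorem gives I = 0.55704 + (5.19)(0.8145)² = 4.0001 kg m².
Solid disk: I_cm = (1/2)MR² = (1/2)(2.69)(0.526)² = 0.37213 kg m²; centre at d = 0.2965 + 0.518 + 0.518 + 0.526 = 1.8585 m, so the parallel axis theorem gives I = 0.37213 + (2.69)(1.8585)² = 9.6634 kg m².
Total I = 0.15971 + 4.0001 + 9.6634 = 13.823 kg m².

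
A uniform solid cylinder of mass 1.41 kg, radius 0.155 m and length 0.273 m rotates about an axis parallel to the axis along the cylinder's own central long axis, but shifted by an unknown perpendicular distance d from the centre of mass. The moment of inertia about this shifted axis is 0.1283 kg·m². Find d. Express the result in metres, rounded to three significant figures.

0.281

About the centre-of-mass axis, I_cm = (1/2)MR² = (1/2)(1.41)(0.155)² = 0.016938 kg·m².
Parallel axis theorem: I = I_cm + Md², so Md² = 0.1283 − 0.016938 = 0.11136 kg·m².
d = √(0.11136 / 1.41) = 0.28103 m.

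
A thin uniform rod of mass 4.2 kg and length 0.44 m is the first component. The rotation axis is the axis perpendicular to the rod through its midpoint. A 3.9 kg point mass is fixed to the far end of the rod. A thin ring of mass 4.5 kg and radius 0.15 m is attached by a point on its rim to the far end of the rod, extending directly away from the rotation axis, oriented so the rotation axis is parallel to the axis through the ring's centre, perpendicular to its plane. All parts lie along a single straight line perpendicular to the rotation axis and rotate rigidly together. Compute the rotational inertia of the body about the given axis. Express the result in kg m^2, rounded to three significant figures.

0.974

Thin rod: I_cm = (1/12)ML² = (1/12)(4.2)(0.44)² = 0.06776 kg m^2; axis through the centre, so I = 0.06776 kg m^2.
Point mass: I_cm = 0; centre at d = 0.22 m, so I = I_cm + Md² gives I = 0 + (3.9)(0.22)² = 0.18876 kg m^2.
Thin ring: I_cm = MR² = (4.5)(0.15)² = 0.10125 kg m^2; centre at d = 0.22 + 0.15 = 0.37 m, so I = I_cm + Md² gives I = 0.10125 + (4.5)(0.37)² = 0.7173 kg m^2.
Total I = 0.06776 + 0.18876 + 0.7173 = 0.97382 kg m^2.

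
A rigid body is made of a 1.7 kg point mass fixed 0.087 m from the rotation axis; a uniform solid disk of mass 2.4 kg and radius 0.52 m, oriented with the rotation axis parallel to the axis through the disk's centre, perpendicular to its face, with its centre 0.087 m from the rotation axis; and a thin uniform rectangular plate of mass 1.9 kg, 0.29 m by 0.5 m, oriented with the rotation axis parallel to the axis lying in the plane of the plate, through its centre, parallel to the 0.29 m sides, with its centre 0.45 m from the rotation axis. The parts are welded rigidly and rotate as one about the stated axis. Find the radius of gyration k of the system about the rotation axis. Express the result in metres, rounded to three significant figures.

0.361

Point mass: I_cm = 0; centre at d = 0.087 m, so I = I_cm + Md² gives I = 0 + (1.7)(0.087)² = 0.012867 kg m^2.
Solid disk: I_cm = (1/2)MR² = (1/2)(2.4)(0.52)² = 0.32448 kg m^2; centre at d = 0.087 m, so I = I_cm + Md² gives I = 0.32448 + (2.4)(0.087)² = 0.34265 kg m^2.
Rectangular plate: I_cm = (1/12)Mb² = (1/12)(1.9)(0.5)² = 0.039583 kg m^2; centre at d = 0.45 m, so I = I_cm + Md² gives I = 0.039583 + (1.9)(0.45)² = 0.42433 kg m^2.
Total I = 0.77985 kg m^2; total mass M = 6 kg.
k = √(I/M) = √(0.77985/6) = 0.36052 m.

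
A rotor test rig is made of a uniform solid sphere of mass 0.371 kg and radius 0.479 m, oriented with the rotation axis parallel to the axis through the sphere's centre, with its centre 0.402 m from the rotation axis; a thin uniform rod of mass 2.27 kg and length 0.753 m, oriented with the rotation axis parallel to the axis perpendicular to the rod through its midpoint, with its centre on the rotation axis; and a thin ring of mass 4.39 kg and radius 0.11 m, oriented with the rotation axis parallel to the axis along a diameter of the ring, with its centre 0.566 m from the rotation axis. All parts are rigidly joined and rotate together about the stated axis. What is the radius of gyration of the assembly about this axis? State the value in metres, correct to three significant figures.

Solid sphere: I_cm = (2/5)MR² = (2/5)(0.371)(0.479)² = 0.034049 kg·m²; centre at d = 0.402 m, so the parallel axis theorem gives I = 0.034049 + (0.371)(0.402)² = 0.094004 kg·m².
Thin rod: I_cm = (1/12)ML² = (1/12)(2.27)(0.753)² = 0.10726 kg·m²; axis through the centre, so I = 0.10726 kg·m².
Thin ring: I_cm = (1/2)MR² = (1/2)(4.39)(0.11)² = 0.026559 kg·m²; centre at d = 0.566 m, so the parallel axis theorem gives I = 0.026559 + (4.39)(0.566)² = 1.4329 kg·m².
Total I = 1.6342 kg·m²; total mass M = 7.031 kg.
k = √(I/M) = √(1.6342/7.031) = 0.48211 m.

0.482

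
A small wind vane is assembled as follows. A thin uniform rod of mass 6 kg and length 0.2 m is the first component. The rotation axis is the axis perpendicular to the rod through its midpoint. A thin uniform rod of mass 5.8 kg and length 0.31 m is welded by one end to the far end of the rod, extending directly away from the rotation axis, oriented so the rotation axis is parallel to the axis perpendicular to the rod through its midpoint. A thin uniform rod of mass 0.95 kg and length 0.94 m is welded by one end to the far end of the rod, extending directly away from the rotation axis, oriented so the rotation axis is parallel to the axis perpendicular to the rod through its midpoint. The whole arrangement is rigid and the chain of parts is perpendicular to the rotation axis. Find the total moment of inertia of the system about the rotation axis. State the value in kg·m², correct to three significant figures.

1.25

Thin rod: I_cm = (1/12)ML² = (1/12)(6)(0.2)² = 0.02 kg·m²; axis through the centre, so I = 0.02 kg·m².
Thin rod: I_cm = (1/12)ML² = (1/12)(5.8)(0.31)² = 0.046448 kg·m²; centre at d = 0.1 + 0.155 = 0.255 m, so I = I_cm + Md² gives I = 0.046448 + (5.8)(0.255)² = 0.42359 kg·m².
Thin rod: I_cm = (1/12)ML² = (1/12)(0.95)(0.94)² = 0.069952 kg·m²; centre at d = 0.1 + 0.155 + 0.155 + 0.47 = 0.88 m, so I = I_cm + Md² gives I = 0.069952 + (0.95)(0.88)² = 0.80563 kg·m².
Total I = 0.02 + 0.42359 + 0.80563 = 1.2492 kg·m².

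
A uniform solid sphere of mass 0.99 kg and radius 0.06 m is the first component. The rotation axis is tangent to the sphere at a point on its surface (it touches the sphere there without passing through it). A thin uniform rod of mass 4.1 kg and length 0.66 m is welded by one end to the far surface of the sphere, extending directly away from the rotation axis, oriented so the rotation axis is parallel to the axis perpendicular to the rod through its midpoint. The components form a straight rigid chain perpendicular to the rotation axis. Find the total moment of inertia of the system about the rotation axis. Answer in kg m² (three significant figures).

0.984

Solid sphere: I_cm = (2/5)MR² = (2/5)(0.99)(0.06)² = 0.0014256 kg m²; centre at d = 0.06 m, so I = I_cm + Md² gives I = 0.0014256 + (0.99)(0.06)² = 0.0049896 kg m².
Thin rod: I_cm = (1/12)ML² = (1/12)(4.1)(0.66)² = 0.14883 kg m²; centre at d = 0.06 + 0.06 + 0.33 = 0.45 m, so I = I_cm + Md² gives I = 0.14883 + (4.1)(0.45)² = 0.97908 kg m².
Total I = 0.0049896 + 0.97908 = 0.98407 kg m².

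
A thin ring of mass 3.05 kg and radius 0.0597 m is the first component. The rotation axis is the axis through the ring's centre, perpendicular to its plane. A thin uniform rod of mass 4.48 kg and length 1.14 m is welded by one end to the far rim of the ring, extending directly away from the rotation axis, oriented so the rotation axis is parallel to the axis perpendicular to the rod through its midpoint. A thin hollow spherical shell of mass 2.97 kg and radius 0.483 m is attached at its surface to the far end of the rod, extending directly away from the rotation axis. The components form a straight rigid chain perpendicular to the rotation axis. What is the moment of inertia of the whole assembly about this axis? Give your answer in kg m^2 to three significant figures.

11.1

Thin ring: I_cm = MR² = (3.05)(0.0597)² = 0.01087 kg m^2; axis through the centre, so I = 0.01087 kg m^2.
Thin rod: I_cm = (1/12)ML² = (1/12)(4.48)(1.14)² = 0.48518 kg m^2; centre at d = 0.0597 + 0.57 = 0.6297 m, so I = I_cm + Md² gives I = 0.48518 + (4.48)(0.6297)² = 2.2616 kg m^2.
Spherical shell: I_cm = (2/3)MR² = (2/3)(2.97)(0.483)² = 0.46191 kg m^2; centre at d = 0.0597 + 0.57 + 0.57 + 0.483 = 1.6827 m, so I = I_cm + Md² gives I = 0.46191 + (2.97)(1.6827)² = 8.8714 kg m^2.
Total I = 0.01087 + 2.2616 + 8.8714 = 11.144 kg m^2.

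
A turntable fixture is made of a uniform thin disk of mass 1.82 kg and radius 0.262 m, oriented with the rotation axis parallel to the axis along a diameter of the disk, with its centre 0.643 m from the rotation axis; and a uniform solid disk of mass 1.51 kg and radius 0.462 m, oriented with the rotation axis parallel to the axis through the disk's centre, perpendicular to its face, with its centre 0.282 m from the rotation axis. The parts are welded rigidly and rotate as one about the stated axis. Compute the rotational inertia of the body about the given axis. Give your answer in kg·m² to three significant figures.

1.06

Thin disk: I_cm = (1/4)MR² = (1/4)(1.82)(0.262)² = 0.031233 kg·m²; centre at d = 0.643 m, so the parallel axis theorem gives I = 0.031233 + (1.82)(0.643)² = 0.78371 kg·m².
Solid disk: I_cm = (1/2)MR² = (1/2)(1.51)(0.462)² = 0.16115 kg·m²; centre at d = 0.282 m, so the parallel axis theorem gives I = 0.16115 + (1.51)(0.282)² = 0.28123 kg·m².
Total I = 0.78371 + 0.28123 = 1.0649 kg·m².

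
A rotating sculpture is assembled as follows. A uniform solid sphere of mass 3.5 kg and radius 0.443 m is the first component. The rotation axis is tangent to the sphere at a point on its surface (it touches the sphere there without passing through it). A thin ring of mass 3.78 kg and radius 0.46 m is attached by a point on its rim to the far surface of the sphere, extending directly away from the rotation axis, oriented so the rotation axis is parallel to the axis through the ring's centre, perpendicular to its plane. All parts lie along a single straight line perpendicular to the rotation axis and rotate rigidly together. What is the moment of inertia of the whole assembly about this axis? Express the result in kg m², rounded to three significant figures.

Solid sphere: I_cm = (2/5)MR² = (2/5)(3.5)(0.443)² = 0.27475 kg m²; centre at d = 0.443 m, so I = I_cm + Md² gives I = 0.27475 + (3.5)(0.443)² = 0.96162 kg m².
Thin ring: I_cm = MR² = (3.78)(0.46)² = 0.79985 kg m²; centre at d = 0.443 + 0.443 + 0.46 = 1.346 m, so I = I_cm + Md² gives I = 0.79985 + (3.78)(1.346)² = 7.6481 kg m².
Total I = 0.96162 + 7.6481 = 8.6098 kg m².

8.61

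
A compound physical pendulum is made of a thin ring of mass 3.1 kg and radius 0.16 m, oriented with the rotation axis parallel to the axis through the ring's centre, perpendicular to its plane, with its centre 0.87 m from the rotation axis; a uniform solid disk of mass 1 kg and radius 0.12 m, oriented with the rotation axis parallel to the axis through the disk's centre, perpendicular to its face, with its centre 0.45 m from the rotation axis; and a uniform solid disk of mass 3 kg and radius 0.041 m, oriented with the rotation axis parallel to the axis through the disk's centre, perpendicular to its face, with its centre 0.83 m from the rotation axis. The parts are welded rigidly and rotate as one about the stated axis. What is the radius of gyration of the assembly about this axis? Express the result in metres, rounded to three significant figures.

0.814

Thin ring: I_cm = MR² = (3.1)(0.16)² = 0.07936 kg m²; centre at d = 0.87 m, so I = I_cm + Md² gives I = 0.07936 + (3.1)(0.87)² = 2.4257 kg m².
Solid disk: I_cm = (1/2)MR² = (1/2)(1)(0.12)² = 0.0072 kg m²; centre at d = 0.45 m, so I = I_cm + Md² gives I = 0.0072 + (1)(0.45)² = 0.2097 kg m².
Solid disk: I_cm = (1/2)MR² = (1/2)(3)(0.041)² = 0.0025215 kg m²; centre at d = 0.83 m, so I = I_cm + Md² gives I = 0.0025215 + (3)(0.83)² = 2.0692 kg m².
Total I = 4.7047 kg m²; total mass M = 7.1 kg.
k = √(I/M) = √(4.7047/7.1) = 0.81402 m.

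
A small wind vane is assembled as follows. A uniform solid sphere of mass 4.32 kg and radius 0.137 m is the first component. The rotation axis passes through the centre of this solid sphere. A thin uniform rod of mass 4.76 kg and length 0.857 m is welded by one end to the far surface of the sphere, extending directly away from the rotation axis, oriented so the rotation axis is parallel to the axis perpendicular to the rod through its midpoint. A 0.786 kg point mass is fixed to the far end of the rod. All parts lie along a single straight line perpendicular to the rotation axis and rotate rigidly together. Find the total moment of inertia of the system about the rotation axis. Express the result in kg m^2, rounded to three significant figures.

Solid sphere: I_cm = (2/5)MR² = (2/5)(4.32)(0.137)² = 0.032433 kg m^2; axis through the centre, so I = 0.032433 kg m^2.
Thin rod: I_cm = (1/12)ML² = (1/12)(4.76)(0.857)² = 0.29133 kg m^2; centre at d = 0.137 + 0.4285 = 0.5655 m, so the parallel axis theorem gives I = 0.29133 + (4.76)(0.5655)² = 1.8135 kg m^2.
Point mass: I_cm = 0; centre at d = 0.137 + 0.4285 + 0.4285 = 0.994 m, so the parallel axis theorem gives I = 0 + (0.786)(0.994)² = 0.7766 kg m^2.
Total I = 0.032433 + 1.8135 + 0.7766 = 2.6226 kg m^2.

2.62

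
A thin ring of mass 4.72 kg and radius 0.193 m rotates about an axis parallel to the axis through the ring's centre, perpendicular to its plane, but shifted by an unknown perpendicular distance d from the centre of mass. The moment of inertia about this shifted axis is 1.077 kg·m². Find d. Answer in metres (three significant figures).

About the centre-of-mass axis, I_cm = MR² = (4.72)(0.193)² = 0.17582 kg·m².
Parallel axis theorem: I = I_cm + Md², so Md² = 1.077 − 0.17582 = 0.90118 kg·m².
d = √(0.90118 / 4.72) = 0.43695 m.

0.437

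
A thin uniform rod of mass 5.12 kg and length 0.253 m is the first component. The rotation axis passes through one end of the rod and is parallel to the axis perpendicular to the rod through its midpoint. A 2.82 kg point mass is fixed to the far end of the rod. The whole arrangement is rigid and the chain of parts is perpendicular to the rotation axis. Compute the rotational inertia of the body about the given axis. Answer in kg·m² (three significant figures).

0.290

Thin rod: I_cm = (1/12)ML² = (1/12)(5.12)(0.253)² = 0.027311 kg·m²; centre at d = 0.1265 m, so the parallel axis theorem gives I = 0.027311 + (5.12)(0.1265)² = 0.10924 kg·m².
Point mass: I_cm = 0; centre at d = 0.1265 + 0.1265 = 0.253 m, so the parallel axis theorem gives I = 0 + (2.82)(0.253)² = 0.18051 kg·m².
Total I = 0.10924 + 0.18051 = 0.28975 kg·m².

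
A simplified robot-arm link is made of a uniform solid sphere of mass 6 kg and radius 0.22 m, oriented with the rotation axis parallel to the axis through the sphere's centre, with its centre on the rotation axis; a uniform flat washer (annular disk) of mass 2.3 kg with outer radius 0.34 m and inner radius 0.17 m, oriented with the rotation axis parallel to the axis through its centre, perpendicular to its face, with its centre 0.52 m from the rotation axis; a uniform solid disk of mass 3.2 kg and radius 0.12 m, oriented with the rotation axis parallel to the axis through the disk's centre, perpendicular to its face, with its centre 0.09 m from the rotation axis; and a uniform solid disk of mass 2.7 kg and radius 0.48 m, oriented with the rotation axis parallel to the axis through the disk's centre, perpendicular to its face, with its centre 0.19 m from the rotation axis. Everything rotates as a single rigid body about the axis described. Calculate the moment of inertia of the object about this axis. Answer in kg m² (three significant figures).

1.36

Solid sphere: I_cm = (2/5)MR² = (2/5)(6)(0.22)² = 0.11616 kg m²; axis through the centre, so I = 0.11616 kg m².
Annular disk: I_cm = (1/2)M(R²+r²) = (1/2)(2.3)[(0.34)² + (0.17)²] = 0.16618 kg m²; centre at d = 0.52 m, so I = I_cm + Md² gives I = 0.16618 + (2.3)(0.52)² = 0.78809 kg m².
Solid disk: I_cm = (1/2)MR² = (1/2)(3.2)(0.12)² = 0.02304 kg m²; centre at d = 0.09 m, so I = I_cm + Md² gives I = 0.02304 + (3.2)(0.09)² = 0.04896 kg m².
Solid disk: I_cm = (1/2)MR² = (1/2)(2.7)(0.48)² = 0.31104 kg m²; centre at d = 0.19 m, so I = I_cm + Md² gives I = 0.31104 + (2.7)(0.19)² = 0.40851 kg m².
Total I = 0.11616 + 0.78809 + 0.04896 + 0.40851 = 1.3617 kg m².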